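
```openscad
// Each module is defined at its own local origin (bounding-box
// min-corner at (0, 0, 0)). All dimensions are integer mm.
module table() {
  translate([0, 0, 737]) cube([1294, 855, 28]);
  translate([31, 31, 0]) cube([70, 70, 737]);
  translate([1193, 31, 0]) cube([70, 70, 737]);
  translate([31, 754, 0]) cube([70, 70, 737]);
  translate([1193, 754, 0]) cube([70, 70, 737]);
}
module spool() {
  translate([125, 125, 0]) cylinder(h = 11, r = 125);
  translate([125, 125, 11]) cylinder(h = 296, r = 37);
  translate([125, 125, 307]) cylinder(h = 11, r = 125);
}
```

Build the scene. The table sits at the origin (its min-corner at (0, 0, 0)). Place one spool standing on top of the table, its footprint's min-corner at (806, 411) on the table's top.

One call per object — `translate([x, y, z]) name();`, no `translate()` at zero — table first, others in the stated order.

table();
translate([806, 411, 765]) spool();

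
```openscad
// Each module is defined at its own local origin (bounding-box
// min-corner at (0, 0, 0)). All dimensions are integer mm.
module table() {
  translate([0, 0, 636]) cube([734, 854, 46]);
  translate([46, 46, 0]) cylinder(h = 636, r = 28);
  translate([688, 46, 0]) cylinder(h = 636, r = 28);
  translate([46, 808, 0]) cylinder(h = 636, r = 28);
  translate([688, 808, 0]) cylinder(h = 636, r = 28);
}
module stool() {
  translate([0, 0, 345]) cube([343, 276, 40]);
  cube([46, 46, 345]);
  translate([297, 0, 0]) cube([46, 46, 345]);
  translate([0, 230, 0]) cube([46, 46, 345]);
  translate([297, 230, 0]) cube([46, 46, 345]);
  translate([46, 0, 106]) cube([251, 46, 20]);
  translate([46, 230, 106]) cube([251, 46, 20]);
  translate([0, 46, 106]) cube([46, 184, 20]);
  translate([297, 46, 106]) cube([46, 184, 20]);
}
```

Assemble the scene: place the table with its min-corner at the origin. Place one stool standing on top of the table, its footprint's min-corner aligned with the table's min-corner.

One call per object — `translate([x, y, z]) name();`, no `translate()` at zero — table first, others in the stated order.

table();
translate([0, 0, 682]) stool();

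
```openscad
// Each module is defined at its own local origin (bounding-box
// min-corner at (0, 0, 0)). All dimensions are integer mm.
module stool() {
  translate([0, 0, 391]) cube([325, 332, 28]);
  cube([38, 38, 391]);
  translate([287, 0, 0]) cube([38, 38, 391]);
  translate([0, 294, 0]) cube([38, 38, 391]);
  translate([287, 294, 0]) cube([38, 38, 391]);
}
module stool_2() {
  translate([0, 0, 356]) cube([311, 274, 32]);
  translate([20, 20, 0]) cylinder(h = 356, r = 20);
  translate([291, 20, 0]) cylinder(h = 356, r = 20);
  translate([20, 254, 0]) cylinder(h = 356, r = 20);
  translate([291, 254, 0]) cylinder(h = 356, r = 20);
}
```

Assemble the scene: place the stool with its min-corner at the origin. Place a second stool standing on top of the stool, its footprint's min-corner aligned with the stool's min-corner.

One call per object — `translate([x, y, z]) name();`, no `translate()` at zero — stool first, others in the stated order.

stool();
translate([0, 0, 419]) stool_2();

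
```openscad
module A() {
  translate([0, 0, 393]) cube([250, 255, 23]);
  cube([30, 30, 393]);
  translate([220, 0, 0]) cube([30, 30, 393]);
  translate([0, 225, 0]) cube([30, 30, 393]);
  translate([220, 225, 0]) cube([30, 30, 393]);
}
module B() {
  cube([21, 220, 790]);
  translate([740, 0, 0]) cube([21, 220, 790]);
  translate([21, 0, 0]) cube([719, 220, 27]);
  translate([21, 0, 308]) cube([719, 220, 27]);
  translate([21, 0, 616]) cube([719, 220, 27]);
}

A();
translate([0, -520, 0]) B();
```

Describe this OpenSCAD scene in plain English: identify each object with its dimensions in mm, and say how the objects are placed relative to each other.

A is a simple wooden stool: a rectangular seat 250 mm (x) by 255 mm (y), 23 mm thick, top face at z = 416 mm, on four square legs, each 30×30 mm in cross-section. The legs rest on z = 0, each flush with a corner of the seat.

B is an open bookshelf. Two side panels, each 21 mm thick, 220 mm deep and 790 mm tall, stand 761 mm apart (outside-to-outside). Between them sit 3 shelves, each 27 mm thick and 220 mm deep, spanning the full gap between the sides. The bottom shelf rests on the floor (its underside at z = 0) and the clear gap between one shelf's top and the next shelf's underside is 281 mm.

The bookshelf is on the floor beside the stool on its −y side.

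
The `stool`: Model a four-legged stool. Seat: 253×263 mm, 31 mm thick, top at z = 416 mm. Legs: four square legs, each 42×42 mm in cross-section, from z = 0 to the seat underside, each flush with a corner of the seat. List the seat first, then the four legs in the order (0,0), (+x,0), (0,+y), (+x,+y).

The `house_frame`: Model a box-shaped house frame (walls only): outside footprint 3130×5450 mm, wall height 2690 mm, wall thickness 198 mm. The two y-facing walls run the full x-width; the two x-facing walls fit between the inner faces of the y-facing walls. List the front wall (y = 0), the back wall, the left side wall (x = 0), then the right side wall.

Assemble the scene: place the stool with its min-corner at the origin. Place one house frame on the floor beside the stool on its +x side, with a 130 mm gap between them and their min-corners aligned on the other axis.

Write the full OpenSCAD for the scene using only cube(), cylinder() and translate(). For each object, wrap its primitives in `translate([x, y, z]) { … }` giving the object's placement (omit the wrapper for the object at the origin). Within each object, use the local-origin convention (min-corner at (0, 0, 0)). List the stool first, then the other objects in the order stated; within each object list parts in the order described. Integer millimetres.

translate([0, 0, 385]) cube([253, 263, 31]);
cube([42, 42, 385]);
translate([211, 0, 0]) cube([42, 42, 385]);
translate([0, 221, 0]) cube([42, 42, 385]);
translate([211, 221, 0]) cube([42, 42, 385]);
translate([383, 0, 0]) {
  cube([3130, 198, 2690]);
  translate([0, 5252, 0]) cube([3130, 198, 2690]);
  translate([0, 198, 0]) cube([198, 5054, 2690]);
  translate([2932, 198, 0]) cube([198, 5054, 2690]);
}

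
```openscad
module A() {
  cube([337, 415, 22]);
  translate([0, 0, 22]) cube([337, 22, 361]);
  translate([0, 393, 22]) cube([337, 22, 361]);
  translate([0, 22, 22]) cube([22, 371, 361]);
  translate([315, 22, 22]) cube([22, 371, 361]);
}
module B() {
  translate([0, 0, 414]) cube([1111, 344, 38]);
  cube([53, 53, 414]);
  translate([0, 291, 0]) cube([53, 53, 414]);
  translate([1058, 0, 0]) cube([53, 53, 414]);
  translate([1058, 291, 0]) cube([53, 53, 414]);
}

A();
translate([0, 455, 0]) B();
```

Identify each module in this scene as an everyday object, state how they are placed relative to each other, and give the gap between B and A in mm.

A is an open box. B is a bench. The bench is on the floor beside the open box on its +y side. The gap between the bench and the open box is 40 mm.

The bench's nearest face is 40 mm from the open box's +y face.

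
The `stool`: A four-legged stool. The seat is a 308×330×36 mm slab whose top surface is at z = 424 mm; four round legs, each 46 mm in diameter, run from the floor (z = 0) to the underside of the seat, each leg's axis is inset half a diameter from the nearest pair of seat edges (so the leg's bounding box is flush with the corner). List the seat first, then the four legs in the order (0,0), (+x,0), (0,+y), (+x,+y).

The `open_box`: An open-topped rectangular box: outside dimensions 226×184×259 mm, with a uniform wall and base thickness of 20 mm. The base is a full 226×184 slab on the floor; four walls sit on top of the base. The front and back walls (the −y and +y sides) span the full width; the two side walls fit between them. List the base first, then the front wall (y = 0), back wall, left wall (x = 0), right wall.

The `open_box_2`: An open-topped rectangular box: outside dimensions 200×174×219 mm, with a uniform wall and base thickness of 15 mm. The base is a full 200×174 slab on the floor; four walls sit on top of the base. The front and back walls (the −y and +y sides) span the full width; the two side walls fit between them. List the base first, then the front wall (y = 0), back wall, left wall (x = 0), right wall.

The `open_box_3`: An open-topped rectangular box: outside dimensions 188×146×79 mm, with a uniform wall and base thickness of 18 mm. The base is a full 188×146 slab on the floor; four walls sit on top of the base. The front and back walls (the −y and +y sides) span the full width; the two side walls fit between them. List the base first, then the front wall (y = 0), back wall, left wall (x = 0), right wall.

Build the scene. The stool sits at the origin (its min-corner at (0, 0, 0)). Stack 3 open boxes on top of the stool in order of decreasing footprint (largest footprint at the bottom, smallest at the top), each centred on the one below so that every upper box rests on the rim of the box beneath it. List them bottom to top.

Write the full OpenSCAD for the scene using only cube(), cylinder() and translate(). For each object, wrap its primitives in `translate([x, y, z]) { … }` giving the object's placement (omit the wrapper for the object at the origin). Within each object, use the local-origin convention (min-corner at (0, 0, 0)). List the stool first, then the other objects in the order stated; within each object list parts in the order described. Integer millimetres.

translate([0, 0, 388]) cube([308, 330, 36]);
translate([23, 23, 0]) cylinder(h = 388, r = 23);
translate([285, 23, 0]) cylinder(h = 388, r = 23);
translate([23, 307, 0]) cylinder(h = 388, r = 23);
translate([285, 307, 0]) cylinder(h = 388, r = 23);
translate([41, 73, 424]) {
  cube([226, 184, 20]);
  translate([0, 0, 20]) cube([226, 20, 239]);
  translate([0, 164, 20]) cube([226, 20, 239]);
  translate([0, 20, 20]) cube([20, 144, 239]);
  translate([206, 20, 20]) cube([20, 144, 239]);
}
translate([54, 78, 683]) {
  cube([200, 174, 15]);
  translate([0, 0, 15]) cube([200, 15, 204]);
  translate([0, 159, 15]) cube([200, 15, 204]);
  translate([0, 15, 15]) cube([15, 144, 204]);
  translate([185, 15, 15]) cube([15, 144, 204]);
}
translate([60, 92, 902]) {
  cube([188, 146, 18]);
  translate([0, 0, 18]) cube([188, 18, 61]);
  translate([0, 128, 18]) cube([188, 18, 61]);
  translate([0, 18, 18]) cube([18, 110, 61]);
  translate([170, 18, 18]) cube([18, 110, 61]);
}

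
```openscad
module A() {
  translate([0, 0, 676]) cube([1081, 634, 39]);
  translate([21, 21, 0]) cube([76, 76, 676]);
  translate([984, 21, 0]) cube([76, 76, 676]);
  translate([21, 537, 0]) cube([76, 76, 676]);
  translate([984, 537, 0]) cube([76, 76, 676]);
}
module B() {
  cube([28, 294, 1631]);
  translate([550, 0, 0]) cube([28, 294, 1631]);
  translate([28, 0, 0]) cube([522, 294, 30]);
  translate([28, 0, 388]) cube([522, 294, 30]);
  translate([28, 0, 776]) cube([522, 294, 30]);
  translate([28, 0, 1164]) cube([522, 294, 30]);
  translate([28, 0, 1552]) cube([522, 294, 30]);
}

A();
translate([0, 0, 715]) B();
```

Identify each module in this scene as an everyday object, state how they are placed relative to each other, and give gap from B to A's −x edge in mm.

A is a table. B is a bookshelf. The bookshelf is on top of the table. The gap from the bookshelf to the table's −x edge is 0 mm.

The bookshelf's min-x is at 0; the table's min-x is 0; gap = 0 mm.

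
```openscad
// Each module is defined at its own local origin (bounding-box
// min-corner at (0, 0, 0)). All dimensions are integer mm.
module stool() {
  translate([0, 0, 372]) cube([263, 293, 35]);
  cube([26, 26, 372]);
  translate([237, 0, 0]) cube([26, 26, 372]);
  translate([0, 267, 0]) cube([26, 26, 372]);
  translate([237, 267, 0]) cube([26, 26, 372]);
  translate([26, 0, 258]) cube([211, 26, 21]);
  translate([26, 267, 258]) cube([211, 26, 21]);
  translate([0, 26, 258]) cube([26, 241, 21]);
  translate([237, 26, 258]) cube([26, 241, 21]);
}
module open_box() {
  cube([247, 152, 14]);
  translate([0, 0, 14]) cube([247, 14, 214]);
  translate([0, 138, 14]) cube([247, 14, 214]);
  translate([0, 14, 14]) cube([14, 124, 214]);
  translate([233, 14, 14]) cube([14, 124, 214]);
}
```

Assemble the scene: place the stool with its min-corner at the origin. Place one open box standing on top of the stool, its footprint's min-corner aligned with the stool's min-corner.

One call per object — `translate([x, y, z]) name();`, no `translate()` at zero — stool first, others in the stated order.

stool();
translate([0, 0, 407]) open_box();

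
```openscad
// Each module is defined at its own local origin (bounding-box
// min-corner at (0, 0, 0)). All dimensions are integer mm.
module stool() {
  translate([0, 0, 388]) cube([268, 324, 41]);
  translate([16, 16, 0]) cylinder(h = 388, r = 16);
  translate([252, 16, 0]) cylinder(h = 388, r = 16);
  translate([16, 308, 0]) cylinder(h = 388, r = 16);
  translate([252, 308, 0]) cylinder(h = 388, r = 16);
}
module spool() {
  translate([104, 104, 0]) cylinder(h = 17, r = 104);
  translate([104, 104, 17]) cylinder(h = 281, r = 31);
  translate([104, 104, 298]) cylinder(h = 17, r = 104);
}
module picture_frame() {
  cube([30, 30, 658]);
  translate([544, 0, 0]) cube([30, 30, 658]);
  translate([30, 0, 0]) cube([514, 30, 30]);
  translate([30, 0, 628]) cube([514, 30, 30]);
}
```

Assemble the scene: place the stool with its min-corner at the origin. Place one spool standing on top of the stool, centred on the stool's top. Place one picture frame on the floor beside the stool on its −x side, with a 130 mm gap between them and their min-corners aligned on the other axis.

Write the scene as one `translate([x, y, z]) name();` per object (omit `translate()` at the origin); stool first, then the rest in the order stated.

stool();
translate([30, 58, 429]) spool();
translate([-704, 0, 0]) picture_frame();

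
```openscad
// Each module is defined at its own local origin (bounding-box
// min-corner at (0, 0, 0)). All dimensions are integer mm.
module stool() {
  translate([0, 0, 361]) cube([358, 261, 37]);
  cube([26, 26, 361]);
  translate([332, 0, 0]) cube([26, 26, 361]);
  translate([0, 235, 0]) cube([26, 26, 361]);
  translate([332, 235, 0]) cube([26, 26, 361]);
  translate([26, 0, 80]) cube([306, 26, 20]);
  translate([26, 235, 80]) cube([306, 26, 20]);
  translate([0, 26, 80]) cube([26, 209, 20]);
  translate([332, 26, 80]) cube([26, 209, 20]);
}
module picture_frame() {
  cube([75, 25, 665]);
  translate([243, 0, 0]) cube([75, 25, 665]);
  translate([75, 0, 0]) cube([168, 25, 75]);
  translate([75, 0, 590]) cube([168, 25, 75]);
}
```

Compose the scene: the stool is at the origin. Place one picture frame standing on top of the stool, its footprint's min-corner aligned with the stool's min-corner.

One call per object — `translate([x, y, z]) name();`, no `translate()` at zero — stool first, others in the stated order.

stool();
translate([0, 0, 398]) picture_frame();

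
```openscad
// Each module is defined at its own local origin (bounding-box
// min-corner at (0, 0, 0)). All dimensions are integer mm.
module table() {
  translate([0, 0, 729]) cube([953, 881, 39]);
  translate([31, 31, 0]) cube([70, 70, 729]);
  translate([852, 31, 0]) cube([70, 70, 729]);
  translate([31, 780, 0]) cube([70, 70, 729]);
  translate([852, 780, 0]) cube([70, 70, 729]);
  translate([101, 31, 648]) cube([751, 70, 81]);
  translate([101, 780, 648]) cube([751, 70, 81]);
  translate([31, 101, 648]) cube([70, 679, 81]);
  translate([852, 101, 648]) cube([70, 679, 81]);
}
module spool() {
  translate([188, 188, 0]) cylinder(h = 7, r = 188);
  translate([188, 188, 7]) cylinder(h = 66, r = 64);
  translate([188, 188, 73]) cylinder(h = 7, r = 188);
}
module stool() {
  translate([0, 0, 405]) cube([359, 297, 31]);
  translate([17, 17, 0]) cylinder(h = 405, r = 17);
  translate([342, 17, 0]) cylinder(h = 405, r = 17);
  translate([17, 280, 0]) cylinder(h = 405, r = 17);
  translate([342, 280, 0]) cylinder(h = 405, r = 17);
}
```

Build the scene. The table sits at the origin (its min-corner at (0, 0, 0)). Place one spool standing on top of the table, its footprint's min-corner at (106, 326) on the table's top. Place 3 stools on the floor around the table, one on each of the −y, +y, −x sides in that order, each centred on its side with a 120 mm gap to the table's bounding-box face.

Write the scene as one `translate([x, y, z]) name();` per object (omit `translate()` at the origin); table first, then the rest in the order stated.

table();
translate([106, 326, 768]) spool();
translate([297, -417, 0]) stool();
translate([297, 1001, 0]) stool();
translate([-479, 292, 0]) stool();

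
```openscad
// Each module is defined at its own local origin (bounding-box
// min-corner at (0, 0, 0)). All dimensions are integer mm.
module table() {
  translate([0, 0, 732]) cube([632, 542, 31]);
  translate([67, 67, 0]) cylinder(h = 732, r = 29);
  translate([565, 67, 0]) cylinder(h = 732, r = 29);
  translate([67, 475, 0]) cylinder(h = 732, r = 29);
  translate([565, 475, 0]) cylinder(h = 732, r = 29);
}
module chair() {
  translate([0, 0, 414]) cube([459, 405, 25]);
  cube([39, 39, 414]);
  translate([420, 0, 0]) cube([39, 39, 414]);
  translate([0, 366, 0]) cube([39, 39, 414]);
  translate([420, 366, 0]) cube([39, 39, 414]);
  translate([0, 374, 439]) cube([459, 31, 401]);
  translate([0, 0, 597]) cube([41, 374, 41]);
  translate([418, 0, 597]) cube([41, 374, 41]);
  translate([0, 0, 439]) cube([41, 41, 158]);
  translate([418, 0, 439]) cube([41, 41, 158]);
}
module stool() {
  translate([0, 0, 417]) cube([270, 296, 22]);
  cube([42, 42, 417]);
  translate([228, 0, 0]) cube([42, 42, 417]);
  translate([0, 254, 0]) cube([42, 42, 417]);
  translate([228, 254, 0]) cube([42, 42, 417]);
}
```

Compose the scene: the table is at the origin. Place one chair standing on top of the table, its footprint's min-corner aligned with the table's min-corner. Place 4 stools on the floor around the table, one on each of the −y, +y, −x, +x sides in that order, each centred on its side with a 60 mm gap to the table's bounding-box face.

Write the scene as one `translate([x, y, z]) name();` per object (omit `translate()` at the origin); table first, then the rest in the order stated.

table();
translate([0, 0, 763]) chair();
translate([181, -356, 0]) stool();
translate([181, 602, 0]) stool();
translate([-330, 123, 0]) stool();
translate([692, 123, 0]) stool();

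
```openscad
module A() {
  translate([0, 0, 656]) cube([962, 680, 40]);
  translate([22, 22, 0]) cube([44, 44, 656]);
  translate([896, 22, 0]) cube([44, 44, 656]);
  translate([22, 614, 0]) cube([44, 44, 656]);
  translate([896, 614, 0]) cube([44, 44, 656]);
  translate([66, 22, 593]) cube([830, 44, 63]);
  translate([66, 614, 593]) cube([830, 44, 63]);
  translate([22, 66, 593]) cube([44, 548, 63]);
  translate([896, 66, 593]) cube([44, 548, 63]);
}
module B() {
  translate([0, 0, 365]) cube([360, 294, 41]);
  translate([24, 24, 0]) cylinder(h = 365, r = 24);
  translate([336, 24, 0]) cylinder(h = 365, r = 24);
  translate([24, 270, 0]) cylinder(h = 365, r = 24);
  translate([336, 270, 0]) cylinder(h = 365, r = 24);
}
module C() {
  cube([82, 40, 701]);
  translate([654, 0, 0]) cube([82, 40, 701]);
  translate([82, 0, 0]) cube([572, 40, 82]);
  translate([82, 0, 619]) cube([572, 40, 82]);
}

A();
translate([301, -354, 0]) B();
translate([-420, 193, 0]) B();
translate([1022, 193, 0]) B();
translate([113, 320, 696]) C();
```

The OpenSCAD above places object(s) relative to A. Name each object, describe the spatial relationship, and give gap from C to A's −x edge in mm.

The picture frame's min-x is at 113; the table's min-x is 0; gap = 113 mm.

A is a table. B is a stool. C is a picture frame. Three stools sit around the table at the −y, −x, +x sides. The picture frame is on top of the table, centred. The gap from the picture frame to the table's −x edge is 113 mm.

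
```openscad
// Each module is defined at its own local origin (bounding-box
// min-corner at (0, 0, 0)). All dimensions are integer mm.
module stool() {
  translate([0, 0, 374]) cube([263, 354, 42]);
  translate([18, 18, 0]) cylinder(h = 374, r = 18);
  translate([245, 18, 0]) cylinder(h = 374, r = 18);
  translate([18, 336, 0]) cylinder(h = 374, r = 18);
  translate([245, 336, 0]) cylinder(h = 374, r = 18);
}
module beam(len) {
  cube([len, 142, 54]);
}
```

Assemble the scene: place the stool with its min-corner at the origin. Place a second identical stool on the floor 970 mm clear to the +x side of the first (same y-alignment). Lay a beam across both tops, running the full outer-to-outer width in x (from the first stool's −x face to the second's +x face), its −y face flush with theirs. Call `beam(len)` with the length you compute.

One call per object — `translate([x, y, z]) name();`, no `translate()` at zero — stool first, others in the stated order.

stool();
translate([1233, 0, 0]) stool();
translate([0, 0, 416]) beam(1496);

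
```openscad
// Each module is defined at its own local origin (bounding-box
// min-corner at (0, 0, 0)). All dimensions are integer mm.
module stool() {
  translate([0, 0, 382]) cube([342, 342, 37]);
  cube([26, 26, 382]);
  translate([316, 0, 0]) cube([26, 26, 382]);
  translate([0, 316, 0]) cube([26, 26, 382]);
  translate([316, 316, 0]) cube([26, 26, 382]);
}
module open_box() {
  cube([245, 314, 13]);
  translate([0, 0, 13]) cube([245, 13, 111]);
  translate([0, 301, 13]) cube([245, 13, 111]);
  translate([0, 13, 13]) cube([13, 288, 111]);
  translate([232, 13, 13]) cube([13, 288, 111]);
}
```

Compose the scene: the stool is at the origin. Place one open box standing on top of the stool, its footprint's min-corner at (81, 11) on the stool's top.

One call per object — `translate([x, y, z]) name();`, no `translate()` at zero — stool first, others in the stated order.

stool();
translate([81, 11, 419]) open_box();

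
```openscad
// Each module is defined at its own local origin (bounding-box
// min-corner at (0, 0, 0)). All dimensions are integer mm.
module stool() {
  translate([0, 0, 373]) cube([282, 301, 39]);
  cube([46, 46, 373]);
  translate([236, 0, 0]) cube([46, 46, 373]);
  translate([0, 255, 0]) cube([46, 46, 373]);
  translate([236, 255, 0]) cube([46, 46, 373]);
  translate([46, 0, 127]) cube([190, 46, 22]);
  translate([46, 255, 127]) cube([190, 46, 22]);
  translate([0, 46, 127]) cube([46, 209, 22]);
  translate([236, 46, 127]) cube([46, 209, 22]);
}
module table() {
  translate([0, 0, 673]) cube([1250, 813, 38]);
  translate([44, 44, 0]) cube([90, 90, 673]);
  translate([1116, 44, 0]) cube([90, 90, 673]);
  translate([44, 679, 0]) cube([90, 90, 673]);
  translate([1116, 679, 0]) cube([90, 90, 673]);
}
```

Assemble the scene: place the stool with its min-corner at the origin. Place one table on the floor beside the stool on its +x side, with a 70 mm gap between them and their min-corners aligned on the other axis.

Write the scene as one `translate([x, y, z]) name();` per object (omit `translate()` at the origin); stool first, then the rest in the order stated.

stool();
translate([352, 0, 0]) table();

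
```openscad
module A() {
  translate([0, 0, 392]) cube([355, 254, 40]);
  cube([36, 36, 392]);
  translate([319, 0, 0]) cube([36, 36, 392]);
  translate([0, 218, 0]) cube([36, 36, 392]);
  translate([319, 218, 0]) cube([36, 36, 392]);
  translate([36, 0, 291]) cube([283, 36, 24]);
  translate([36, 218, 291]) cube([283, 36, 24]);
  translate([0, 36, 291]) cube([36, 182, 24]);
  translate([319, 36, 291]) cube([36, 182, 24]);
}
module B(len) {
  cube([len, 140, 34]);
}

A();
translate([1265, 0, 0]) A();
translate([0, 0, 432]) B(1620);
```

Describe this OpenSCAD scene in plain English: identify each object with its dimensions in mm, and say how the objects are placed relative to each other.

A is a simple wooden stool: a rectangular seat 355 mm (x) by 254 mm (y), 40 mm thick, top face at z = 432 mm, on four square legs, each 36×36 mm in cross-section. The legs rest on z = 0, each flush with a corner of the seat. Four stretchers, 36 mm wide and 24 mm tall, connect adjacent legs with their undersides at z = 291 mm, each running between the inner faces of the legs it joins and aligned with the legs' outer faces on the other axis.

B is a rectangular beam 1620 mm long (x), 140 mm deep (y), 34 mm thick (z).

The beam spans the tops of two stools placed 910 mm apart, resting at z = 432 mm.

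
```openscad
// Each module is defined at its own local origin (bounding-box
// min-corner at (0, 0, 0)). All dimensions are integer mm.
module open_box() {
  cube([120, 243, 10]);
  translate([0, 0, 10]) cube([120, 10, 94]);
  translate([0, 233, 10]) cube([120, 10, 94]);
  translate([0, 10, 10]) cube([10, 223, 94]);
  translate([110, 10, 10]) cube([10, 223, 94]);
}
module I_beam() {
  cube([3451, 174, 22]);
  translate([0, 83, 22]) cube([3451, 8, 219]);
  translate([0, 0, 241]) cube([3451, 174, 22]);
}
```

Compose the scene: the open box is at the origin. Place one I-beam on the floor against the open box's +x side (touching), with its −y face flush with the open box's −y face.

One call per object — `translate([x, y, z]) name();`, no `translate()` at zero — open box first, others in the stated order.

open_box();
translate([120, 0, 0]) I_beam();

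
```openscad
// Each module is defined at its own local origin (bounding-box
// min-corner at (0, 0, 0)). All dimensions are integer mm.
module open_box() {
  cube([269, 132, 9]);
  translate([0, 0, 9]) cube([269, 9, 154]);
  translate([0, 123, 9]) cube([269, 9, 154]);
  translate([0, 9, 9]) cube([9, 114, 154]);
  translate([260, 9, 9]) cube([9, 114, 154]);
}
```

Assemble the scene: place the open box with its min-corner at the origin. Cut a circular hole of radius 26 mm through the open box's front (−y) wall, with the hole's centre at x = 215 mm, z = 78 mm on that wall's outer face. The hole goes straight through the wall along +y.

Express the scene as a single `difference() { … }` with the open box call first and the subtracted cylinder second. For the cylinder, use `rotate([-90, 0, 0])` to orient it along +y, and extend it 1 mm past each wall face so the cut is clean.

difference() {
  open_box();
  translate([215, -1, 78]) rotate([-90, 0, 0]) cylinder(h = 11, r = 26);
}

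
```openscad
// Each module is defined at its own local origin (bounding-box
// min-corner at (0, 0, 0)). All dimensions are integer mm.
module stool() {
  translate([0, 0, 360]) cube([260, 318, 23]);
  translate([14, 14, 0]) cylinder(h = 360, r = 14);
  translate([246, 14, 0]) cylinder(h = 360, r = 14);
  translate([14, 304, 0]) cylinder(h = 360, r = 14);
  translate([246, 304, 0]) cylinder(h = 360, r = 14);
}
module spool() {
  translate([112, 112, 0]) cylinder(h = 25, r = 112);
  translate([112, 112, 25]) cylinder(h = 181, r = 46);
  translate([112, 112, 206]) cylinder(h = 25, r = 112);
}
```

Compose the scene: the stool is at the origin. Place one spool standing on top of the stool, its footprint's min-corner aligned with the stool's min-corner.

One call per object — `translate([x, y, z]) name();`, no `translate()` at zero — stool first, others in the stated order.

stool();
translate([0, 0, 383]) spool();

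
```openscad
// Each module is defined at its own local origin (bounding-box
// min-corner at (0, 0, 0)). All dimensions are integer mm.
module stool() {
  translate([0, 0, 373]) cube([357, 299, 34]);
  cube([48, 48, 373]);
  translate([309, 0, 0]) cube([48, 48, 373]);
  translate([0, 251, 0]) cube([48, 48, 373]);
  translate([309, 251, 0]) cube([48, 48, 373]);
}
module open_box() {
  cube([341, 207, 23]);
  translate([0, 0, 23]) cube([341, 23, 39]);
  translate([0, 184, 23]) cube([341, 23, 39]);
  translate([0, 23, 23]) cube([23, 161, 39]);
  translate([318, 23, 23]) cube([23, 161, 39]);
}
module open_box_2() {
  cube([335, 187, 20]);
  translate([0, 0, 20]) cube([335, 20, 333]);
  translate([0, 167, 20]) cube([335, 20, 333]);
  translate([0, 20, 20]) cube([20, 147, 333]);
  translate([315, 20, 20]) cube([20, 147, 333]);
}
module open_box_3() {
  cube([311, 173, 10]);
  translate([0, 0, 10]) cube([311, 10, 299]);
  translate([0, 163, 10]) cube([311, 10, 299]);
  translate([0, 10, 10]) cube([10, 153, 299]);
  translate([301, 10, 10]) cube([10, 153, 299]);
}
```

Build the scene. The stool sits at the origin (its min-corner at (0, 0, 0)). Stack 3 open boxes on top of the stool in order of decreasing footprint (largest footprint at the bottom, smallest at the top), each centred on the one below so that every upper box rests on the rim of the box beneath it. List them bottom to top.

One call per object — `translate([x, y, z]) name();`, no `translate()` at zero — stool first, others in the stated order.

stool();
translate([8, 46, 407]) open_box();
translate([11, 56, 469]) open_box_2();
translate([23, 63, 822]) open_box_3();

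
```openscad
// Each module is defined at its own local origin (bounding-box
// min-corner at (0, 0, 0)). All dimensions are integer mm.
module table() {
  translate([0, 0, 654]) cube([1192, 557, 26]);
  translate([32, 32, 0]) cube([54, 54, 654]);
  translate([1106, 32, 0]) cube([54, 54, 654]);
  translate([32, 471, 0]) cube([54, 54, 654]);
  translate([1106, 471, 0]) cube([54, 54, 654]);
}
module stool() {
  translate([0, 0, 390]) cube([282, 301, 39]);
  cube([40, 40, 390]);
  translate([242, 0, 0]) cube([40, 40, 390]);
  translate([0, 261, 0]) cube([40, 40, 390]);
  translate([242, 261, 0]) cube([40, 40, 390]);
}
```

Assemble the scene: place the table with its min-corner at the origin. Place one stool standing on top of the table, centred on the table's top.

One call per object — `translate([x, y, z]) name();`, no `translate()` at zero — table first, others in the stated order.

table();
translate([455, 128, 680]) stool();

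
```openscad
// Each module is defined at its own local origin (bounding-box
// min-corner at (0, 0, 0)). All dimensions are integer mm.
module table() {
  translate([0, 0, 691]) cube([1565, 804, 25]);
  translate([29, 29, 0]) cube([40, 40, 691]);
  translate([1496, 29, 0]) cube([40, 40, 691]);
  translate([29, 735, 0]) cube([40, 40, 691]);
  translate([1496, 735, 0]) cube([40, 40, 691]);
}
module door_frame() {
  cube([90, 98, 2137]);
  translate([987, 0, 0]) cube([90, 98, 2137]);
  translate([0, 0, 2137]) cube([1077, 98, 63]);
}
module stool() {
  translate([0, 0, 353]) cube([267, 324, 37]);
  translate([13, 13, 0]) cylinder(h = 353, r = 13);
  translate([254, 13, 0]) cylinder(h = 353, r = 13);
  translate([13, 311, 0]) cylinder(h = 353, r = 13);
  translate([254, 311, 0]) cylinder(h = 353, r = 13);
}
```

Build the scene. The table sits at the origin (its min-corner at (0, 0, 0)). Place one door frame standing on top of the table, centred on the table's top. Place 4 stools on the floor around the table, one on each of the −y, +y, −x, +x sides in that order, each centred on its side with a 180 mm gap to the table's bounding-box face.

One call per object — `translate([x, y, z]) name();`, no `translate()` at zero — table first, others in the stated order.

table();
translate([244, 353, 716]) door_frame();
translate([649, -504, 0]) stool();
translate([649, 984, 0]) stool();
translate([-447, 240, 0]) stool();
translate([1745, 240, 0]) stool();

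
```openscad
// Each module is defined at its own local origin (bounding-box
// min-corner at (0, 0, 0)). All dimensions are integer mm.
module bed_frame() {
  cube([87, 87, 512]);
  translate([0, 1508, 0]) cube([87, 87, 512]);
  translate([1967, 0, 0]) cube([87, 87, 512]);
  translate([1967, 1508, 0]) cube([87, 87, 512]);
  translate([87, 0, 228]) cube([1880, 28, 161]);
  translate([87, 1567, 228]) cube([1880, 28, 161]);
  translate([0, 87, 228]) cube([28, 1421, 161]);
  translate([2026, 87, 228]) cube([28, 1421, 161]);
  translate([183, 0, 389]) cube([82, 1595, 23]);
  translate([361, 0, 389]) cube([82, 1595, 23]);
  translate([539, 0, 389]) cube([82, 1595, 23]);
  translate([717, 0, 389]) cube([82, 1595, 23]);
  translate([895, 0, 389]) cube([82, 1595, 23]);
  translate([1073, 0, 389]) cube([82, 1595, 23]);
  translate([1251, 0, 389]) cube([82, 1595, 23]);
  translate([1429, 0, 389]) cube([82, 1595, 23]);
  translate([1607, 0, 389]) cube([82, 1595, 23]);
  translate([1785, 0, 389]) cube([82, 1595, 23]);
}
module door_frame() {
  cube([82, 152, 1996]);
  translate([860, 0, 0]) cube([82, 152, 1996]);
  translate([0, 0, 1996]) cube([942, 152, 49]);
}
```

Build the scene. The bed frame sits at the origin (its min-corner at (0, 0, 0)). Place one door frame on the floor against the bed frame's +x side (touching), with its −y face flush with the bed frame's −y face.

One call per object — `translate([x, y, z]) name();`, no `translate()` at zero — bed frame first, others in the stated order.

bed_frame();
translate([2054, 0, 0]) door_frame();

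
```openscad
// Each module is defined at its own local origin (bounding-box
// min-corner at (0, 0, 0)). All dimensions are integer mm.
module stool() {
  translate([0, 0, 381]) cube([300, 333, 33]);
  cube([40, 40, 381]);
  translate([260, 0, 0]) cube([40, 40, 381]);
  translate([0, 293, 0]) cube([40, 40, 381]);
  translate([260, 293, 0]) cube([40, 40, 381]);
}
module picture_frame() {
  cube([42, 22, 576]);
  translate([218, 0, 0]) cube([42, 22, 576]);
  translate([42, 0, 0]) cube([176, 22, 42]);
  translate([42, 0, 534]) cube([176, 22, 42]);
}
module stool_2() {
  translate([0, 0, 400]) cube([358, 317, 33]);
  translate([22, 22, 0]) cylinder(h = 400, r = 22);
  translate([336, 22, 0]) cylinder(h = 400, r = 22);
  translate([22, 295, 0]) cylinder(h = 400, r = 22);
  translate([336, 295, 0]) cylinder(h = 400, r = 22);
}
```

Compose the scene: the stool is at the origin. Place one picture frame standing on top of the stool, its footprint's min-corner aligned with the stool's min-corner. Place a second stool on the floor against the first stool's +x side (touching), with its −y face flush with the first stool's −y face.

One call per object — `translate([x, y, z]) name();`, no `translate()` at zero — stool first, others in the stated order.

stool();
translate([0, 0, 414]) picture_frame();
translate([300, 0, 0]) stool_2();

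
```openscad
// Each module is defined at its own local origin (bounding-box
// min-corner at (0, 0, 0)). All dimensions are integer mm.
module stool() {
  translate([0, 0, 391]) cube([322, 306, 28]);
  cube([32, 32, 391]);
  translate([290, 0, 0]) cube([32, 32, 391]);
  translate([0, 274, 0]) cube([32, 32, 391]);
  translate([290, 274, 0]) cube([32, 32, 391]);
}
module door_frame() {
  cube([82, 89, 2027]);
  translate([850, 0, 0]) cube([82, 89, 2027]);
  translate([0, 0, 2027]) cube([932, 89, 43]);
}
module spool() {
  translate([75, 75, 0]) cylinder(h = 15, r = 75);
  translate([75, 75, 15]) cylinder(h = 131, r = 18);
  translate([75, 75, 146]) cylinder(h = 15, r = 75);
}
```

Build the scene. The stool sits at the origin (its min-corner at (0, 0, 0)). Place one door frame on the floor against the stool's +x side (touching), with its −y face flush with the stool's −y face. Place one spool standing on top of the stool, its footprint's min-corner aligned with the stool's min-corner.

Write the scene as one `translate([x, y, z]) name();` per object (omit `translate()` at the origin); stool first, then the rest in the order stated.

stool();
translate([322, 0, 0]) door_frame();
translate([0, 0, 419]) spool();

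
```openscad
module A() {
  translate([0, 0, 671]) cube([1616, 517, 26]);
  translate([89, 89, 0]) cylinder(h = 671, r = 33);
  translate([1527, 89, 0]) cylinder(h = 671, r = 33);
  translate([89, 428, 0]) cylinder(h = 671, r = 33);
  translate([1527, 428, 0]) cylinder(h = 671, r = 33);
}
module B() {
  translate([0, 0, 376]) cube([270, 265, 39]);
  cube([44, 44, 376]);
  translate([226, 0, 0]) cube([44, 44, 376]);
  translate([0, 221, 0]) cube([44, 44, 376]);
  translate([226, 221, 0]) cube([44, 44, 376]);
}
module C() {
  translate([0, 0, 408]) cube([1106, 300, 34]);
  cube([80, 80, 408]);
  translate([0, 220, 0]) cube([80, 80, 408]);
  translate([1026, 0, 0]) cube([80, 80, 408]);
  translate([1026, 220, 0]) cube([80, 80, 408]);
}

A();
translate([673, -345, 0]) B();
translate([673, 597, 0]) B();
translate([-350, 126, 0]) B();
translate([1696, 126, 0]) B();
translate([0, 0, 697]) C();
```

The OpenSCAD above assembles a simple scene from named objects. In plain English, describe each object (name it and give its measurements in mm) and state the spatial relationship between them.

A is a rectangular dining table. The top is 1616×517×26 mm with its upper surface at z = 697 mm. It stands on four round legs of 66 mm diameter, each leg's bounding box inset 56 mm from the nearest pair of top edges, running from the floor to the underside of the top.

B is a four-legged stool. The seat is a 270×265×39 mm slab whose top surface is at z = 415 mm; four square legs, each 44×44 mm in cross-section, run from the floor (z = 0) to the underside of the seat, each flush with a corner of the seat.

C is a bench: a 1106×300 mm seat slab, 34 mm thick, top at z = 442 mm, on four 80×80 mm square legs flush with the seat corners and standing on z = 0.

Four stools sit around the table at the −y, +y, −x, +x sides. The bench is on top of the table.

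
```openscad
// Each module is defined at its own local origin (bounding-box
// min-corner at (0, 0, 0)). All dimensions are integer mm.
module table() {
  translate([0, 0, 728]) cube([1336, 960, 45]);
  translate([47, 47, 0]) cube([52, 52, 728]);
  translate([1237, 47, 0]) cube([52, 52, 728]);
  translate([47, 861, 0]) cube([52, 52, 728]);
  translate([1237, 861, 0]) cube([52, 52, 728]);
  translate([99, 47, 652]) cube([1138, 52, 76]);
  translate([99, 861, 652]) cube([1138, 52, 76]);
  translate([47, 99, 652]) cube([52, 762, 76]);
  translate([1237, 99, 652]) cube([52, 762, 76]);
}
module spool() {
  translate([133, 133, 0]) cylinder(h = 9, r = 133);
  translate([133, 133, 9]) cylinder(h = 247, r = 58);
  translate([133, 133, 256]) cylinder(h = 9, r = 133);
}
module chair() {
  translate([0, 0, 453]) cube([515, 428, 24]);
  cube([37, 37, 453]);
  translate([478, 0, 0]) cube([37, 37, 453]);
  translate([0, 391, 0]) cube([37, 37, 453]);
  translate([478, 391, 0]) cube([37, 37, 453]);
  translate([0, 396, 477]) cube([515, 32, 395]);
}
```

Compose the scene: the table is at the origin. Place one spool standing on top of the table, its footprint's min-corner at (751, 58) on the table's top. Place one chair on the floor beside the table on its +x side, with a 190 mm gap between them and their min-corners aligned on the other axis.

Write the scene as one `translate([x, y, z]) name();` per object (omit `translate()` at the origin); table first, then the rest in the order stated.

table();
translate([751, 58, 773]) spool();
translate([1526, 0, 0]) chair();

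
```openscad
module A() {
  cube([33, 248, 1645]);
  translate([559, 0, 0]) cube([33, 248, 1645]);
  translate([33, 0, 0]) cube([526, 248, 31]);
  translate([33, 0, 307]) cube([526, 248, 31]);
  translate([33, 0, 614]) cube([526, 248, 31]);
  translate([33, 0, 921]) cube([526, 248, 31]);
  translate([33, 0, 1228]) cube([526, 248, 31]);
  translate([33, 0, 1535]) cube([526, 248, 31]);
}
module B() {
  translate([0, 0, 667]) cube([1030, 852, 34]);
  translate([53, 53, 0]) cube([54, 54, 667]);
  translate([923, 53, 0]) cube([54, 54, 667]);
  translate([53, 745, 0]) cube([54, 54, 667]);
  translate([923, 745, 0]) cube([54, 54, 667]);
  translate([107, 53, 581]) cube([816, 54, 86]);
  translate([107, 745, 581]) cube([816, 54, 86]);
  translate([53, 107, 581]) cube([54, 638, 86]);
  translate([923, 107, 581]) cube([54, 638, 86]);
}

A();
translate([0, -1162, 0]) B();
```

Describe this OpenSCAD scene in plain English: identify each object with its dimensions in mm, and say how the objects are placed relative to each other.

A is an open bookshelf. Two side panels, each 33 mm thick, 248 mm deep and 1645 mm tall, stand 592 mm apart (outside-to-outside). Between them sit 6 shelves, each 31 mm thick and 248 mm deep, spanning the full gap between the sides. The bottom shelf rests on the floor (its underside at z = 0) and the clear gap between one shelf's top and the next shelf's underside is 276 mm.

B is a table with a 1030×852 mm rectangular top, 34 mm thick, top surface at z = 701 mm, supported by four 54×54 mm square legs, each inset 53 mm from the nearest pair of top edges, running from the floor. Four apron rails, 54 mm thick and 86 mm tall, run between adjacent legs with their top edges flush with the underside of the top and their outer faces flush with the legs' outer faces.

The table is on the floor beside the bookshelf on its −y side.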